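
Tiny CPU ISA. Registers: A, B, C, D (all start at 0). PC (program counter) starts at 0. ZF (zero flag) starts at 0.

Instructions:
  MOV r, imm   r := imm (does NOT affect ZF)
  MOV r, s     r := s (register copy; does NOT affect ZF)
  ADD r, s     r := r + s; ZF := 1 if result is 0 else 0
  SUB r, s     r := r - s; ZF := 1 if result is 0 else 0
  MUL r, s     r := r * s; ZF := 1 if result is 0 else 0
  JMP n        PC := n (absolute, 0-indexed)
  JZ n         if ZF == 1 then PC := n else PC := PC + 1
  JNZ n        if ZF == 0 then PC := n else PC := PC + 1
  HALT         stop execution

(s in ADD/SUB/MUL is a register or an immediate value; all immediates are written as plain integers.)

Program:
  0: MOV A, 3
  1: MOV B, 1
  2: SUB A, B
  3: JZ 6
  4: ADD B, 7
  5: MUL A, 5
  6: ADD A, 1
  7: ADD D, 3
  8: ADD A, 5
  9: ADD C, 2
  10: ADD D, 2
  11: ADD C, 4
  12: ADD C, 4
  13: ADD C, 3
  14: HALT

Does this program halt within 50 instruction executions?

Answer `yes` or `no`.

Answer: yes

Derivation:
Step 1: PC=0 exec 'MOV A, 3'. After: A=3 B=0 C=0 D=0 ZF=0 PC=1
Step 2: PC=1 exec 'MOV B, 1'. After: A=3 B=1 C=0 D=0 ZF=0 PC=2
Step 3: PC=2 exec 'SUB A, B'. After: A=2 B=1 C=0 D=0 ZF=0 PC=3
Step 4: PC=3 exec 'JZ 6'. After: A=2 B=1 C=0 D=0 ZF=0 PC=4
Step 5: PC=4 exec 'ADD B, 7'. After: A=2 B=8 C=0 D=0 ZF=0 PC=5
Step 6: PC=5 exec 'MUL A, 5'. After: A=10 B=8 C=0 D=0 ZF=0 PC=6
Step 7: PC=6 exec 'ADD A, 1'. After: A=11 B=8 C=0 D=0 ZF=0 PC=7
Step 8: PC=7 exec 'ADD D, 3'. After: A=11 B=8 C=0 D=3 ZF=0 PC=8
Step 9: PC=8 exec 'ADD A, 5'. After: A=16 B=8 C=0 D=3 ZF=0 PC=9
Step 10: PC=9 exec 'ADD C, 2'. After: A=16 B=8 C=2 D=3 ZF=0 PC=10
Step 11: PC=10 exec 'ADD D, 2'. After: A=16 B=8 C=2 D=5 ZF=0 PC=11
Step 12: PC=11 exec 'ADD C, 4'. After: A=16 B=8 C=6 D=5 ZF=0 PC=12
Step 13: PC=12 exec 'ADD C, 4'. After: A=16 B=8 C=10 D=5 ZF=0 PC=13
Step 14: PC=13 exec 'ADD C, 3'. After: A=16 B=8 C=13 D=5 ZF=0 PC=14
Step 15: PC=14 exec 'HALT'. After: A=16 B=8 C=13 D=5 ZF=0 PC=14 HALTED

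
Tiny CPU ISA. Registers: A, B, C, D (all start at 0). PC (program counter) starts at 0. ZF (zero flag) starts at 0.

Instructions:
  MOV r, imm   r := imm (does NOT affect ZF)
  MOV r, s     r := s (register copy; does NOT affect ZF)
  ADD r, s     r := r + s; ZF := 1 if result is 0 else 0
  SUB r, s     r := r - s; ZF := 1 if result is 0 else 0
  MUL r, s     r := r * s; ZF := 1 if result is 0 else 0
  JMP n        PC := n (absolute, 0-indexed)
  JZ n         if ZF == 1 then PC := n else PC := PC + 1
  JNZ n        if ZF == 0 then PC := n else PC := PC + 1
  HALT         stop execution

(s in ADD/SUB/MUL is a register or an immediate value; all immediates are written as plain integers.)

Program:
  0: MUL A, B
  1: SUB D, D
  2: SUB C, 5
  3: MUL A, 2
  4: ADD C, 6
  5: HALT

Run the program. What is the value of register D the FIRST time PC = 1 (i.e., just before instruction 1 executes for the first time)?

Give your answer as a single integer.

Step 1: PC=0 exec 'MUL A, B'. After: A=0 B=0 C=0 D=0 ZF=1 PC=1
First time PC=1: D=0

0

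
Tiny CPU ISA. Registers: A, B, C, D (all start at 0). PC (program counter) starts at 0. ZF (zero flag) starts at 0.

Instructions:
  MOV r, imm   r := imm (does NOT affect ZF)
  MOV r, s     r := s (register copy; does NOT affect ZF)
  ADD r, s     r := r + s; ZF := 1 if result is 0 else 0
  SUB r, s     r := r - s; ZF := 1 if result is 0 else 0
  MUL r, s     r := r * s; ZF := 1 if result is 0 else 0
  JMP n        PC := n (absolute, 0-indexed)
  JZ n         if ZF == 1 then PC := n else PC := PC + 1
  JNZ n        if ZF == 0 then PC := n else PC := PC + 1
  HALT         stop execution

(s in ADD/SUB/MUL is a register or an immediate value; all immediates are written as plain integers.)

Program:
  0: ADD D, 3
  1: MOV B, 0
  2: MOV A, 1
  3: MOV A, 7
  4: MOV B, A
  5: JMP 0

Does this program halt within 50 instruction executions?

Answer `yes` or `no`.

Step 1: PC=0 exec 'ADD D, 3'. After: A=0 B=0 C=0 D=3 ZF=0 PC=1
Step 2: PC=1 exec 'MOV B, 0'. After: A=0 B=0 C=0 D=3 ZF=0 PC=2
Step 3: PC=2 exec 'MOV A, 1'. After: A=1 B=0 C=0 D=3 ZF=0 PC=3
Step 4: PC=3 exec 'MOV A, 7'. After: A=7 B=0 C=0 D=3 ZF=0 PC=4
Step 5: PC=4 exec 'MOV B, A'. After: A=7 B=7 C=0 D=3 ZF=0 PC=5
Step 6: PC=5 exec 'JMP 0'. After: A=7 B=7 C=0 D=3 ZF=0 PC=0
Step 7: PC=0 exec 'ADD D, 3'. After: A=7 B=7 C=0 D=6 ZF=0 PC=1
Step 8: PC=1 exec 'MOV B, 0'. After: A=7 B=0 C=0 D=6 ZF=0 PC=2
Step 9: PC=2 exec 'MOV A, 1'. After: A=1 B=0 C=0 D=6 ZF=0 PC=3
Step 10: PC=3 exec 'MOV A, 7'. After: A=7 B=0 C=0 D=6 ZF=0 PC=4
Step 11: PC=4 exec 'MOV B, A'. After: A=7 B=7 C=0 D=6 ZF=0 PC=5
Step 12: PC=5 exec 'JMP 0'. After: A=7 B=7 C=0 D=6 ZF=0 PC=0
Step 13: PC=0 exec 'ADD D, 3'. After: A=7 B=7 C=0 D=9 ZF=0 PC=1
Step 14: PC=1 exec 'MOV B, 0'. After: A=7 B=0 C=0 D=9 ZF=0 PC=2
Step 15: PC=2 exec 'MOV A, 1'. After: A=1 B=0 C=0 D=9 ZF=0 PC=3
After 50 steps: not halted. PC revisits the same instructions with no path to HALT; will never halt.

Answer: no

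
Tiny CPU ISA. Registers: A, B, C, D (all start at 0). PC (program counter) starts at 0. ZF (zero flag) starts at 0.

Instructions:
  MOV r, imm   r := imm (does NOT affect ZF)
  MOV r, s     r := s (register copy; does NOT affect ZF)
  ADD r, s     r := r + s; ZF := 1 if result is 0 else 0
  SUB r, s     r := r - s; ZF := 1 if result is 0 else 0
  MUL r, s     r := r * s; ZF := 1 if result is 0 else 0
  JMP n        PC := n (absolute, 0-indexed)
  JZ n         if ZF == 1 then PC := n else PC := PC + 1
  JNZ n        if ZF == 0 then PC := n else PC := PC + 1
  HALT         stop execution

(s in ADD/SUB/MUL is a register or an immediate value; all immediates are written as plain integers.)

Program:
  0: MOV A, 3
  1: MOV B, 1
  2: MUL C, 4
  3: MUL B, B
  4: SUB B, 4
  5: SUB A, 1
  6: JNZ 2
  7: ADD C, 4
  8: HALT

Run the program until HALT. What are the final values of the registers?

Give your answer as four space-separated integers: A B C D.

Answer: 0 21 4 0

Derivation:
Step 1: PC=0 exec 'MOV A, 3'. After: A=3 B=0 C=0 D=0 ZF=0 PC=1
Step 2: PC=1 exec 'MOV B, 1'. After: A=3 B=1 C=0 D=0 ZF=0 PC=2
Step 3: PC=2 exec 'MUL C, 4'. After: A=3 B=1 C=0 D=0 ZF=1 PC=3
Step 4: PC=3 exec 'MUL B, B'. After: A=3 B=1 C=0 D=0 ZF=0 PC=4
Step 5: PC=4 exec 'SUB B, 4'. After: A=3 B=-3 C=0 D=0 ZF=0 PC=5
Step 6: PC=5 exec 'SUB A, 1'. After: A=2 B=-3 C=0 D=0 ZF=0 PC=6
Step 7: PC=6 exec 'JNZ 2'. After: A=2 B=-3 C=0 D=0 ZF=0 PC=2
Step 8: PC=2 exec 'MUL C, 4'. After: A=2 B=-3 C=0 D=0 ZF=1 PC=3
Step 9: PC=3 exec 'MUL B, B'. After: A=2 B=9 C=0 D=0 ZF=0 PC=4
Step 10: PC=4 exec 'SUB B, 4'. After: A=2 B=5 C=0 D=0 ZF=0 PC=5
Step 11: PC=5 exec 'SUB A, 1'. After: A=1 B=5 C=0 D=0 ZF=0 PC=6
Step 12: PC=6 exec 'JNZ 2'. After: A=1 B=5 C=0 D=0 ZF=0 PC=2
Step 13: PC=2 exec 'MUL C, 4'. After: A=1 B=5 C=0 D=0 ZF=1 PC=3
Step 14: PC=3 exec 'MUL B, B'. After: A=1 B=25 C=0 D=0 ZF=0 PC=4
Step 15: PC=4 exec 'SUB B, 4'. After: A=1 B=21 C=0 D=0 ZF=0 PC=5
Step 16: PC=5 exec 'SUB A, 1'. After: A=0 B=21 C=0 D=0 ZF=1 PC=6
Step 17: PC=6 exec 'JNZ 2'. After: A=0 B=21 C=0 D=0 ZF=1 PC=7
Step 18: PC=7 exec 'ADD C, 4'. After: A=0 B=21 C=4 D=0 ZF=0 PC=8
Step 19: PC=8 exec 'HALT'. After: A=0 B=21 C=4 D=0 ZF=0 PC=8 HALTED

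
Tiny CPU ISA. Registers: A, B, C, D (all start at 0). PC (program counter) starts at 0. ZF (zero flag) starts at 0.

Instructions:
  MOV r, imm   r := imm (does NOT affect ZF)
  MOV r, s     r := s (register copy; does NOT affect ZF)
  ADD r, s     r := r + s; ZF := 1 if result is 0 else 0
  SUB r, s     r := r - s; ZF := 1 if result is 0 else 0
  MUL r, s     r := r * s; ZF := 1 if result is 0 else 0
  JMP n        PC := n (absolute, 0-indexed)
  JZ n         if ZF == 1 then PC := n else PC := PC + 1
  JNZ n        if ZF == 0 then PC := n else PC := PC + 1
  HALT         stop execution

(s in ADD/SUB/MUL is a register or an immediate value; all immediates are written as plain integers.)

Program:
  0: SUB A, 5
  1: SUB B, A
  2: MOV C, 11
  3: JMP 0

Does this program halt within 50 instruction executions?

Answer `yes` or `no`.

Answer: no

Derivation:
Step 1: PC=0 exec 'SUB A, 5'. After: A=-5 B=0 C=0 D=0 ZF=0 PC=1
Step 2: PC=1 exec 'SUB B, A'. After: A=-5 B=5 C=0 D=0 ZF=0 PC=2
Step 3: PC=2 exec 'MOV C, 11'. After: A=-5 B=5 C=11 D=0 ZF=0 PC=3
Step 4: PC=3 exec 'JMP 0'. After: A=-5 B=5 C=11 D=0 ZF=0 PC=0
Step 5: PC=0 exec 'SUB A, 5'. After: A=-10 B=5 C=11 D=0 ZF=0 PC=1
Step 6: PC=1 exec 'SUB B, A'. After: A=-10 B=15 C=11 D=0 ZF=0 PC=2
Step 7: PC=2 exec 'MOV C, 11'. After: A=-10 B=15 C=11 D=0 ZF=0 PC=3
Step 8: PC=3 exec 'JMP 0'. After: A=-10 B=15 C=11 D=0 ZF=0 PC=0
Step 9: PC=0 exec 'SUB A, 5'. After: A=-15 B=15 C=11 D=0 ZF=0 PC=1
Step 10: PC=1 exec 'SUB B, A'. After: A=-15 B=30 C=11 D=0 ZF=0 PC=2
Step 11: PC=2 exec 'MOV C, 11'. After: A=-15 B=30 C=11 D=0 ZF=0 PC=3
Step 12: PC=3 exec 'JMP 0'. After: A=-15 B=30 C=11 D=0 ZF=0 PC=0
Step 13: PC=0 exec 'SUB A, 5'. After: A=-20 B=30 C=11 D=0 ZF=0 PC=1
Step 14: PC=1 exec 'SUB B, A'. After: A=-20 B=50 C=11 D=0 ZF=0 PC=2
Step 15: PC=2 exec 'MOV C, 11'. After: A=-20 B=50 C=11 D=0 ZF=0 PC=3
After 50 steps: not halted. PC revisits the same instructions with no path to HALT; will never halt.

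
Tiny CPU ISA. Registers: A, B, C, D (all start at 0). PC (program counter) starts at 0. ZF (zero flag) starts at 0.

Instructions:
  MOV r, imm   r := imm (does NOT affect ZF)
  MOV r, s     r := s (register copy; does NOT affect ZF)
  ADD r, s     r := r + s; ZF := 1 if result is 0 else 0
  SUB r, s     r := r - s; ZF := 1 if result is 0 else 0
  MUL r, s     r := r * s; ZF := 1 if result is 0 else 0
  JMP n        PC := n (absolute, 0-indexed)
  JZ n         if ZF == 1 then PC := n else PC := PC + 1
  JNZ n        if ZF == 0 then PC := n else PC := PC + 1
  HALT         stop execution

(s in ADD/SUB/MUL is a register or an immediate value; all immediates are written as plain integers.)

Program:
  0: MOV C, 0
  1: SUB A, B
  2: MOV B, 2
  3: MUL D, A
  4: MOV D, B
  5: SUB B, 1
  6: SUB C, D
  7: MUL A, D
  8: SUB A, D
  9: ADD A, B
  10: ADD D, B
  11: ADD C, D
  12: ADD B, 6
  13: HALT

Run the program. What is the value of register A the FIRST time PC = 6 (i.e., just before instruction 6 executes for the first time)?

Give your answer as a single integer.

Step 1: PC=0 exec 'MOV C, 0'. After: A=0 B=0 C=0 D=0 ZF=0 PC=1
Step 2: PC=1 exec 'SUB A, B'. After: A=0 B=0 C=0 D=0 ZF=1 PC=2
Step 3: PC=2 exec 'MOV B, 2'. After: A=0 B=2 C=0 D=0 ZF=1 PC=3
Step 4: PC=3 exec 'MUL D, A'. After: A=0 B=2 C=0 D=0 ZF=1 PC=4
Step 5: PC=4 exec 'MOV D, B'. After: A=0 B=2 C=0 D=2 ZF=1 PC=5
Step 6: PC=5 exec 'SUB B, 1'. After: A=0 B=1 C=0 D=2 ZF=0 PC=6
First time PC=6: A=0

0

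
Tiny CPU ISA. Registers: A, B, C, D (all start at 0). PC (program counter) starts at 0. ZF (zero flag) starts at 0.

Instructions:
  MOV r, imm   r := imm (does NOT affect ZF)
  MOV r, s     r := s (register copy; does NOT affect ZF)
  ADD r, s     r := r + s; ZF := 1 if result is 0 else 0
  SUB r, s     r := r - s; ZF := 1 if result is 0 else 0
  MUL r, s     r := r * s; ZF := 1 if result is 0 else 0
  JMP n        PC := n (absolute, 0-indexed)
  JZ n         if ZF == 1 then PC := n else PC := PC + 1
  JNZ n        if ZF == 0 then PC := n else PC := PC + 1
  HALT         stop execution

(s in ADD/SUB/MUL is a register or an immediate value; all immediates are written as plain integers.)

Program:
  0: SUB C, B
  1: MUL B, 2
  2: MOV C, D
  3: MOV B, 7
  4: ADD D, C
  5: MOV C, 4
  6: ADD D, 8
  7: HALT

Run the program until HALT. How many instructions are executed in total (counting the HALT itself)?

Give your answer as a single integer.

Step 1: PC=0 exec 'SUB C, B'. After: A=0 B=0 C=0 D=0 ZF=1 PC=1
Step 2: PC=1 exec 'MUL B, 2'. After: A=0 B=0 C=0 D=0 ZF=1 PC=2
Step 3: PC=2 exec 'MOV C, D'. After: A=0 B=0 C=0 D=0 ZF=1 PC=3
Step 4: PC=3 exec 'MOV B, 7'. After: A=0 B=7 C=0 D=0 ZF=1 PC=4
Step 5: PC=4 exec 'ADD D, C'. After: A=0 B=7 C=0 D=0 ZF=1 PC=5
Step 6: PC=5 exec 'MOV C, 4'. After: A=0 B=7 C=4 D=0 ZF=1 PC=6
Step 7: PC=6 exec 'ADD D, 8'. After: A=0 B=7 C=4 D=8 ZF=0 PC=7
Step 8: PC=7 exec 'HALT'. After: A=0 B=7 C=4 D=8 ZF=0 PC=7 HALTED
Total instructions executed: 8

Answer: 8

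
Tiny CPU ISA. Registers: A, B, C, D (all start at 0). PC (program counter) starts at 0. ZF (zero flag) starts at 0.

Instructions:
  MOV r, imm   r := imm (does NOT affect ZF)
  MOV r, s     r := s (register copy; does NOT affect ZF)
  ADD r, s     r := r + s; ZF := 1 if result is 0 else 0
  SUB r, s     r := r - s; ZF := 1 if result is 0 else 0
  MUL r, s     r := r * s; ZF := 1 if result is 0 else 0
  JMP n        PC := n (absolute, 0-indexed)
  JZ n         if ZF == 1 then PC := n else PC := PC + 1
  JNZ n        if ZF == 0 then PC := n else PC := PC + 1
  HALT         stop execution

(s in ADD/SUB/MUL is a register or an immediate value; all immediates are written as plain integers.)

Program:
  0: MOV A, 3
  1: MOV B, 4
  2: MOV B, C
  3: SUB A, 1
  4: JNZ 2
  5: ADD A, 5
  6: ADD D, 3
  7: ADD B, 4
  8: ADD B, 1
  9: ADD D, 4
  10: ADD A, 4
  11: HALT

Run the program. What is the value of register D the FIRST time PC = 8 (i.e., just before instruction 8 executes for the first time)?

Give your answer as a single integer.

Step 1: PC=0 exec 'MOV A, 3'. After: A=3 B=0 C=0 D=0 ZF=0 PC=1
Step 2: PC=1 exec 'MOV B, 4'. After: A=3 B=4 C=0 D=0 ZF=0 PC=2
Step 3: PC=2 exec 'MOV B, C'. After: A=3 B=0 C=0 D=0 ZF=0 PC=3
Step 4: PC=3 exec 'SUB A, 1'. After: A=2 B=0 C=0 D=0 ZF=0 PC=4
Step 5: PC=4 exec 'JNZ 2'. After: A=2 B=0 C=0 D=0 ZF=0 PC=2
Step 6: PC=2 exec 'MOV B, C'. After: A=2 B=0 C=0 D=0 ZF=0 PC=3
Step 7: PC=3 exec 'SUB A, 1'. After: A=1 B=0 C=0 D=0 ZF=0 PC=4
Step 8: PC=4 exec 'JNZ 2'. After: A=1 B=0 C=0 D=0 ZF=0 PC=2
Step 9: PC=2 exec 'MOV B, C'. After: A=1 B=0 C=0 D=0 ZF=0 PC=3
Step 10: PC=3 exec 'SUB A, 1'. After: A=0 B=0 C=0 D=0 ZF=1 PC=4
Step 11: PC=4 exec 'JNZ 2'. After: A=0 B=0 C=0 D=0 ZF=1 PC=5
Step 12: PC=5 exec 'ADD A, 5'. After: A=5 B=0 C=0 D=0 ZF=0 PC=6
Step 13: PC=6 exec 'ADD D, 3'. After: A=5 B=0 C=0 D=3 ZF=0 PC=7
Step 14: PC=7 exec 'ADD B, 4'. After: A=5 B=4 C=0 D=3 ZF=0 PC=8
First time PC=8: D=3

3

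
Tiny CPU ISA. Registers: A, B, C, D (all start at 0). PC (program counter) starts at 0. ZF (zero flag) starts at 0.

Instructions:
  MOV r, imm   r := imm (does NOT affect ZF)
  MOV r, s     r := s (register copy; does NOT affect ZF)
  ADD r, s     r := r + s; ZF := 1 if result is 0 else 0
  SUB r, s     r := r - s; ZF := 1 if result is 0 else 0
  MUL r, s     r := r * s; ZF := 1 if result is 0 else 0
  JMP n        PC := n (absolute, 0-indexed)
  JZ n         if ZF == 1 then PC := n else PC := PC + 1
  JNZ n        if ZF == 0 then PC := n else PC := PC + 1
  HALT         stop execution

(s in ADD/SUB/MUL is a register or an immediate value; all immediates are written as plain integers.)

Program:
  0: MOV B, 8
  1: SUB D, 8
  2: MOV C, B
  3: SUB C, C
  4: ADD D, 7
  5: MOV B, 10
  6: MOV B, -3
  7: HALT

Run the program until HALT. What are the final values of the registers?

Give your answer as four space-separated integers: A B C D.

Step 1: PC=0 exec 'MOV B, 8'. After: A=0 B=8 C=0 D=0 ZF=0 PC=1
Step 2: PC=1 exec 'SUB D, 8'. After: A=0 B=8 C=0 D=-8 ZF=0 PC=2
Step 3: PC=2 exec 'MOV C, B'. After: A=0 B=8 C=8 D=-8 ZF=0 PC=3
Step 4: PC=3 exec 'SUB C, C'. After: A=0 B=8 C=0 D=-8 ZF=1 PC=4
Step 5: PC=4 exec 'ADD D, 7'. After: A=0 B=8 C=0 D=-1 ZF=0 PC=5
Step 6: PC=5 exec 'MOV B, 10'. After: A=0 B=10 C=0 D=-1 ZF=0 PC=6
Step 7: PC=6 exec 'MOV B, -3'. After: A=0 B=-3 C=0 D=-1 ZF=0 PC=7
Step 8: PC=7 exec 'HALT'. After: A=0 B=-3 C=0 D=-1 ZF=0 PC=7 HALTED

Answer: 0 -3 0 -1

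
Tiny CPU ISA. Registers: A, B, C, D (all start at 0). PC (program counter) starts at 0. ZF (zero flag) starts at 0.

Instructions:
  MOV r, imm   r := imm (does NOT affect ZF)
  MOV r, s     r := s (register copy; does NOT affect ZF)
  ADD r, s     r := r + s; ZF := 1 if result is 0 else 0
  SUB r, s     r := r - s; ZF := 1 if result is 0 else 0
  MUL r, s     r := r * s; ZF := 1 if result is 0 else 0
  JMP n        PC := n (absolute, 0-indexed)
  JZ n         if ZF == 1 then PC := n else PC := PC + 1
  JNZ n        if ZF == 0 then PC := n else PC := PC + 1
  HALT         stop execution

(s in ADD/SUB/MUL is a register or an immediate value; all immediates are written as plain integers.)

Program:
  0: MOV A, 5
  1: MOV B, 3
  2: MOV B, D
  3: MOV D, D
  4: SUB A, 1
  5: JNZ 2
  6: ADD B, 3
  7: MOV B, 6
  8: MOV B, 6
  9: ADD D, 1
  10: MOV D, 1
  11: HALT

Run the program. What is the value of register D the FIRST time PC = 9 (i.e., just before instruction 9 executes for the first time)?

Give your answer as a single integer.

Step 1: PC=0 exec 'MOV A, 5'. After: A=5 B=0 C=0 D=0 ZF=0 PC=1
Step 2: PC=1 exec 'MOV B, 3'. After: A=5 B=3 C=0 D=0 ZF=0 PC=2
Step 3: PC=2 exec 'MOV B, D'. After: A=5 B=0 C=0 D=0 ZF=0 PC=3
Step 4: PC=3 exec 'MOV D, D'. After: A=5 B=0 C=0 D=0 ZF=0 PC=4
Step 5: PC=4 exec 'SUB A, 1'. After: A=4 B=0 C=0 D=0 ZF=0 PC=5
Step 6: PC=5 exec 'JNZ 2'. After: A=4 B=0 C=0 D=0 ZF=0 PC=2
Step 7: PC=2 exec 'MOV B, D'. After: A=4 B=0 C=0 D=0 ZF=0 PC=3
Step 8: PC=3 exec 'MOV D, D'. After: A=4 B=0 C=0 D=0 ZF=0 PC=4
Step 9: PC=4 exec 'SUB A, 1'. After: A=3 B=0 C=0 D=0 ZF=0 PC=5
Step 10: PC=5 exec 'JNZ 2'. After: A=3 B=0 C=0 D=0 ZF=0 PC=2
Step 11: PC=2 exec 'MOV B, D'. After: A=3 B=0 C=0 D=0 ZF=0 PC=3
Step 12: PC=3 exec 'MOV D, D'. After: A=3 B=0 C=0 D=0 ZF=0 PC=4
Step 13: PC=4 exec 'SUB A, 1'. After: A=2 B=0 C=0 D=0 ZF=0 PC=5
Step 14: PC=5 exec 'JNZ 2'. After: A=2 B=0 C=0 D=0 ZF=0 PC=2
Step 15: PC=2 exec 'MOV B, D'. After: A=2 B=0 C=0 D=0 ZF=0 PC=3
Step 16: PC=3 exec 'MOV D, D'. After: A=2 B=0 C=0 D=0 ZF=0 PC=4
Step 17: PC=4 exec 'SUB A, 1'. After: A=1 B=0 C=0 D=0 ZF=0 PC=5
Step 18: PC=5 exec 'JNZ 2'. After: A=1 B=0 C=0 D=0 ZF=0 PC=2
Step 19: PC=2 exec 'MOV B, D'. After: A=1 B=0 C=0 D=0 ZF=0 PC=3
Step 20: PC=3 exec 'MOV D, D'. After: A=1 B=0 C=0 D=0 ZF=0 PC=4
Step 21: PC=4 exec 'SUB A, 1'. After: A=0 B=0 C=0 D=0 ZF=1 PC=5
Step 22: PC=5 exec 'JNZ 2'. After: A=0 B=0 C=0 D=0 ZF=1 PC=6
Step 23: PC=6 exec 'ADD B, 3'. After: A=0 B=3 C=0 D=0 ZF=0 PC=7
Step 24: PC=7 exec 'MOV B, 6'. After: A=0 B=6 C=0 D=0 ZF=0 PC=8
Step 25: PC=8 exec 'MOV B, 6'. After: A=0 B=6 C=0 D=0 ZF=0 PC=9
First time PC=9: D=0

0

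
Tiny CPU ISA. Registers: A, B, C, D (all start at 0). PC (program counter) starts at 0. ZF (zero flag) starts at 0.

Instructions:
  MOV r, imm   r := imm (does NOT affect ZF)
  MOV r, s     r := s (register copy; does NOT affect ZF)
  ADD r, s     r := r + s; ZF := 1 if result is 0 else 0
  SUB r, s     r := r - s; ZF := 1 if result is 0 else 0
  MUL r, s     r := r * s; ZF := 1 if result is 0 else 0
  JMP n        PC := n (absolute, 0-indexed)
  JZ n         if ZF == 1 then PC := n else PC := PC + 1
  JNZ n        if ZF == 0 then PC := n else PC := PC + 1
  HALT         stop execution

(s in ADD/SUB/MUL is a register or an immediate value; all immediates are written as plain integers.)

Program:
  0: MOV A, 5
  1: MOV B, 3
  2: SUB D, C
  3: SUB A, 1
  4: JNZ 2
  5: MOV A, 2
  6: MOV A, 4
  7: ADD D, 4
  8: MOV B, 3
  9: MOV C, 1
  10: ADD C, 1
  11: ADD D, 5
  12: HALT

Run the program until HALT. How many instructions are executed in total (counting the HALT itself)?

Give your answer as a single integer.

Step 1: PC=0 exec 'MOV A, 5'. After: A=5 B=0 C=0 D=0 ZF=0 PC=1
Step 2: PC=1 exec 'MOV B, 3'. After: A=5 B=3 C=0 D=0 ZF=0 PC=2
Step 3: PC=2 exec 'SUB D, C'. After: A=5 B=3 C=0 D=0 ZF=1 PC=3
Step 4: PC=3 exec 'SUB A, 1'. After: A=4 B=3 C=0 D=0 ZF=0 PC=4
Step 5: PC=4 exec 'JNZ 2'. After: A=4 B=3 C=0 D=0 ZF=0 PC=2
Step 6: PC=2 exec 'SUB D, C'. After: A=4 B=3 C=0 D=0 ZF=1 PC=3
Step 7: PC=3 exec 'SUB A, 1'. After: A=3 B=3 C=0 D=0 ZF=0 PC=4
Step 8: PC=4 exec 'JNZ 2'. After: A=3 B=3 C=0 D=0 ZF=0 PC=2
Step 9: PC=2 exec 'SUB D, C'. After: A=3 B=3 C=0 D=0 ZF=1 PC=3
Step 10: PC=3 exec 'SUB A, 1'. After: A=2 B=3 C=0 D=0 ZF=0 PC=4
Step 11: PC=4 exec 'JNZ 2'. After: A=2 B=3 C=0 D=0 ZF=0 PC=2
Step 12: PC=2 exec 'SUB D, C'. After: A=2 B=3 C=0 D=0 ZF=1 PC=3
Step 13: PC=3 exec 'SUB A, 1'. After: A=1 B=3 C=0 D=0 ZF=0 PC=4
Step 14: PC=4 exec 'JNZ 2'. After: A=1 B=3 C=0 D=0 ZF=0 PC=2
Step 15: PC=2 exec 'SUB D, C'. After: A=1 B=3 C=0 D=0 ZF=1 PC=3
Step 16: PC=3 exec 'SUB A, 1'. After: A=0 B=3 C=0 D=0 ZF=1 PC=4
Step 17: PC=4 exec 'JNZ 2'. After: A=0 B=3 C=0 D=0 ZF=1 PC=5
Step 18: PC=5 exec 'MOV A, 2'. After: A=2 B=3 C=0 D=0 ZF=1 PC=6
Step 19: PC=6 exec 'MOV A, 4'. After: A=4 B=3 C=0 D=0 ZF=1 PC=7
Step 20: PC=7 exec 'ADD D, 4'. After: A=4 B=3 C=0 D=4 ZF=0 PC=8
Step 21: PC=8 exec 'MOV B, 3'. After: A=4 B=3 C=0 D=4 ZF=0 PC=9
Step 22: PC=9 exec 'MOV C, 1'. After: A=4 B=3 C=1 D=4 ZF=0 PC=10
Step 23: PC=10 exec 'ADD C, 1'. After: A=4 B=3 C=2 D=4 ZF=0 PC=11
Step 24: PC=11 exec 'ADD D, 5'. After: A=4 B=3 C=2 D=9 ZF=0 PC=12
Step 25: PC=12 exec 'HALT'. After: A=4 B=3 C=2 D=9 ZF=0 PC=12 HALTED
Total instructions executed: 25

Answer: 25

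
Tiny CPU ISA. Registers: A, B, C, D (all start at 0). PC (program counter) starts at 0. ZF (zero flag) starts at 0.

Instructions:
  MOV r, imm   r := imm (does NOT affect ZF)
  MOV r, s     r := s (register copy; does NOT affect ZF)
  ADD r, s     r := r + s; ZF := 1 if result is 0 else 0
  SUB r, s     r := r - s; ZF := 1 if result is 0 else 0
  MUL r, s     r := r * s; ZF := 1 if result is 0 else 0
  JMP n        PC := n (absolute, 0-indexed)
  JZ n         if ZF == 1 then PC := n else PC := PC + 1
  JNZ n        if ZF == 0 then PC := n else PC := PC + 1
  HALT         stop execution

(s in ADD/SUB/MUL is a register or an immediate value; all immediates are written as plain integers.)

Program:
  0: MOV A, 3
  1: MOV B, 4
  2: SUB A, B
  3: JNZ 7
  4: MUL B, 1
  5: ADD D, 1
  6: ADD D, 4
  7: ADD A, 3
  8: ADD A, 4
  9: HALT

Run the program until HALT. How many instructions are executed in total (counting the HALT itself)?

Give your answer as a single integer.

Answer: 7

Derivation:
Step 1: PC=0 exec 'MOV A, 3'. After: A=3 B=0 C=0 D=0 ZF=0 PC=1
Step 2: PC=1 exec 'MOV B, 4'. After: A=3 B=4 C=0 D=0 ZF=0 PC=2
Step 3: PC=2 exec 'SUB A, B'. After: A=-1 B=4 C=0 D=0 ZF=0 PC=3
Step 4: PC=3 exec 'JNZ 7'. After: A=-1 B=4 C=0 D=0 ZF=0 PC=7
Step 5: PC=7 exec 'ADD A, 3'. After: A=2 B=4 C=0 D=0 ZF=0 PC=8
Step 6: PC=8 exec 'ADD A, 4'. After: A=6 B=4 C=0 D=0 ZF=0 PC=9
Step 7: PC=9 exec 'HALT'. After: A=6 B=4 C=0 D=0 ZF=0 PC=9 HALTED
Total instructions executed: 7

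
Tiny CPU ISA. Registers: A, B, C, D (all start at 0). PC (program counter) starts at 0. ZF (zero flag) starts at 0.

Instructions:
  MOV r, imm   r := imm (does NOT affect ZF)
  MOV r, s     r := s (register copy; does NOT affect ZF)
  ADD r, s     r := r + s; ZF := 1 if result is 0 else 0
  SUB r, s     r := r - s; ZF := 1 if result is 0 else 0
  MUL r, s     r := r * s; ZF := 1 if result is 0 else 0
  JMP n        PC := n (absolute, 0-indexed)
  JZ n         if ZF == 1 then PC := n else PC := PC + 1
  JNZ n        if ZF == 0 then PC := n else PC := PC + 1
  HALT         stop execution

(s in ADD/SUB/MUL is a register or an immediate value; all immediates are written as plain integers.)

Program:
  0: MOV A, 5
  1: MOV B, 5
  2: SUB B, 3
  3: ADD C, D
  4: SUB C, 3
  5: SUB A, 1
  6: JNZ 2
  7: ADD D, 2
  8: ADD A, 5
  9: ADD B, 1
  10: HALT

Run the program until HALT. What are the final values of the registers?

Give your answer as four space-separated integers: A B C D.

Answer: 5 -9 -15 2

Derivation:
Step 1: PC=0 exec 'MOV A, 5'. After: A=5 B=0 C=0 D=0 ZF=0 PC=1
Step 2: PC=1 exec 'MOV B, 5'. After: A=5 B=5 C=0 D=0 ZF=0 PC=2
Step 3: PC=2 exec 'SUB B, 3'. After: A=5 B=2 C=0 D=0 ZF=0 PC=3
Step 4: PC=3 exec 'ADD C, D'. After: A=5 B=2 C=0 D=0 ZF=1 PC=4
Step 5: PC=4 exec 'SUB C, 3'. After: A=5 B=2 C=-3 D=0 ZF=0 PC=5
Step 6: PC=5 exec 'SUB A, 1'. After: A=4 B=2 C=-3 D=0 ZF=0 PC=6
Step 7: PC=6 exec 'JNZ 2'. After: A=4 B=2 C=-3 D=0 ZF=0 PC=2
Step 8: PC=2 exec 'SUB B, 3'. After: A=4 B=-1 C=-3 D=0 ZF=0 PC=3
Step 9: PC=3 exec 'ADD C, D'. After: A=4 B=-1 C=-3 D=0 ZF=0 PC=4
Step 10: PC=4 exec 'SUB C, 3'. After: A=4 B=-1 C=-6 D=0 ZF=0 PC=5
Step 11: PC=5 exec 'SUB A, 1'. After: A=3 B=-1 C=-6 D=0 ZF=0 PC=6
Step 12: PC=6 exec 'JNZ 2'. After: A=3 B=-1 C=-6 D=0 ZF=0 PC=2
Step 13: PC=2 exec 'SUB B, 3'. After: A=3 B=-4 C=-6 D=0 ZF=0 PC=3
Step 14: PC=3 exec 'ADD C, D'. After: A=3 B=-4 C=-6 D=0 ZF=0 PC=4
Step 15: PC=4 exec 'SUB C, 3'. After: A=3 B=-4 C=-9 D=0 ZF=0 PC=5
Step 16: PC=5 exec 'SUB A, 1'. After: A=2 B=-4 C=-9 D=0 ZF=0 PC=6
Step 17: PC=6 exec 'JNZ 2'. After: A=2 B=-4 C=-9 D=0 ZF=0 PC=2
Step 18: PC=2 exec 'SUB B, 3'. After: A=2 B=-7 C=-9 D=0 ZF=0 PC=3
Step 19: PC=3 exec 'ADD C, D'. After: A=2 B=-7 C=-9 D=0 ZF=0 PC=4
Step 20: PC=4 exec 'SUB C, 3'. After: A=2 B=-7 C=-12 D=0 ZF=0 PC=5
Step 21: PC=5 exec 'SUB A, 1'. After: A=1 B=-7 C=-12 D=0 ZF=0 PC=6
Step 22: PC=6 exec 'JNZ 2'. After: A=1 B=-7 C=-12 D=0 ZF=0 PC=2
Step 23: PC=2 exec 'SUB B, 3'. After: A=1 B=-10 C=-12 D=0 ZF=0 PC=3
Step 24: PC=3 exec 'ADD C, D'. After: A=1 B=-10 C=-12 D=0 ZF=0 PC=4
Step 25: PC=4 exec 'SUB C, 3'. After: A=1 B=-10 C=-15 D=0 ZF=0 PC=5
Step 26: PC=5 exec 'SUB A, 1'. After: A=0 B=-10 C=-15 D=0 ZF=1 PC=6
Step 27: PC=6 exec 'JNZ 2'. After: A=0 B=-10 C=-15 D=0 ZF=1 PC=7
Step 28: PC=7 exec 'ADD D, 2'. After: A=0 B=-10 C=-15 D=2 ZF=0 PC=8
Step 29: PC=8 exec 'ADD A, 5'. After: A=5 B=-10 C=-15 D=2 ZF=0 PC=9
Step 30: PC=9 exec 'ADD B, 1'. After: A=5 B=-9 C=-15 D=2 ZF=0 PC=10
Step 31: PC=10 exec 'HALT'. After: A=5 B=-9 C=-15 D=2 ZF=0 PC=10 HALTED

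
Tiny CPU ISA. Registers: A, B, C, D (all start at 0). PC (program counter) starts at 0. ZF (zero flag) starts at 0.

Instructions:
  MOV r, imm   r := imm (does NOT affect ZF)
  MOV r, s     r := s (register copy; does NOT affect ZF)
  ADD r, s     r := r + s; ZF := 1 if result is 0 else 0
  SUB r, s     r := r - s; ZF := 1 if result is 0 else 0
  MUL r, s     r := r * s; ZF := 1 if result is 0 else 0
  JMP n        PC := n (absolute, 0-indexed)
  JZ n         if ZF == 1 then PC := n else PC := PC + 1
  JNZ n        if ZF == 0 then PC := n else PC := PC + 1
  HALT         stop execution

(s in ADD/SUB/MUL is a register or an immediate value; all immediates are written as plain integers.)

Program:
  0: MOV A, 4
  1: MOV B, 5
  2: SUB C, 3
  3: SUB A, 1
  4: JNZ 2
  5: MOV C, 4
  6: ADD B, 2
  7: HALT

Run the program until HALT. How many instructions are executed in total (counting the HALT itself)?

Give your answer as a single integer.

Answer: 17

Derivation:
Step 1: PC=0 exec 'MOV A, 4'. After: A=4 B=0 C=0 D=0 ZF=0 PC=1
Step 2: PC=1 exec 'MOV B, 5'. After: A=4 B=5 C=0 D=0 ZF=0 PC=2
Step 3: PC=2 exec 'SUB C, 3'. After: A=4 B=5 C=-3 D=0 ZF=0 PC=3
Step 4: PC=3 exec 'SUB A, 1'. After: A=3 B=5 C=-3 D=0 ZF=0 PC=4
Step 5: PC=4 exec 'JNZ 2'. After: A=3 B=5 C=-3 D=0 ZF=0 PC=2
Step 6: PC=2 exec 'SUB C, 3'. After: A=3 B=5 C=-6 D=0 ZF=0 PC=3
Step 7: PC=3 exec 'SUB A, 1'. After: A=2 B=5 C=-6 D=0 ZF=0 PC=4
Step 8: PC=4 exec 'JNZ 2'. After: A=2 B=5 C=-6 D=0 ZF=0 PC=2
Step 9: PC=2 exec 'SUB C, 3'. After: A=2 B=5 C=-9 D=0 ZF=0 PC=3
Step 10: PC=3 exec 'SUB A, 1'. After: A=1 B=5 C=-9 D=0 ZF=0 PC=4
Step 11: PC=4 exec 'JNZ 2'. After: A=1 B=5 C=-9 D=0 ZF=0 PC=2
Step 12: PC=2 exec 'SUB C, 3'. After: A=1 B=5 C=-12 D=0 ZF=0 PC=3
Step 13: PC=3 exec 'SUB A, 1'. After: A=0 B=5 C=-12 D=0 ZF=1 PC=4
Step 14: PC=4 exec 'JNZ 2'. After: A=0 B=5 C=-12 D=0 ZF=1 PC=5
Step 15: PC=5 exec 'MOV C, 4'. After: A=0 B=5 C=4 D=0 ZF=1 PC=6
Step 16: PC=6 exec 'ADD B, 2'. After: A=0 B=7 C=4 D=0 ZF=0 PC=7
Step 17: PC=7 exec 'HALT'. After: A=0 B=7 C=4 D=0 ZF=0 PC=7 HALTED
Total instructions executed: 17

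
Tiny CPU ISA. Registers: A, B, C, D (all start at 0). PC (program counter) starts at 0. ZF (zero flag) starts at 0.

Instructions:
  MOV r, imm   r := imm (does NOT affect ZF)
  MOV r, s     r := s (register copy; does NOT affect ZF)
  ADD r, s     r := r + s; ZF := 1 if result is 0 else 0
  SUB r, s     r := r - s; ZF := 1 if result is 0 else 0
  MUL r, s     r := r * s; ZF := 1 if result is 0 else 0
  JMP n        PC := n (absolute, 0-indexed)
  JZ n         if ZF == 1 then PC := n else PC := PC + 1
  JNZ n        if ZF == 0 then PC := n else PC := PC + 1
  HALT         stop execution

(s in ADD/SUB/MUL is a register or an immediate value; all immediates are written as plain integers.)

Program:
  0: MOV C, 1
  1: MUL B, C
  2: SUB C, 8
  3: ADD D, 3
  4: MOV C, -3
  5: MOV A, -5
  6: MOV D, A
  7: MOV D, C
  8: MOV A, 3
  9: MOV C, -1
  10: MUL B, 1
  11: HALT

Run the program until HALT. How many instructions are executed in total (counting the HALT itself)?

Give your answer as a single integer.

Answer: 12

Derivation:
Step 1: PC=0 exec 'MOV C, 1'. After: A=0 B=0 C=1 D=0 ZF=0 PC=1
Step 2: PC=1 exec 'MUL B, C'. After: A=0 B=0 C=1 D=0 ZF=1 PC=2
Step 3: PC=2 exec 'SUB C, 8'. After: A=0 B=0 C=-7 D=0 ZF=0 PC=3
Step 4: PC=3 exec 'ADD D, 3'. After: A=0 B=0 C=-7 D=3 ZF=0 PC=4
Step 5: PC=4 exec 'MOV C, -3'. After: A=0 B=0 C=-3 D=3 ZF=0 PC=5
Step 6: PC=5 exec 'MOV A, -5'. After: A=-5 B=0 C=-3 D=3 ZF=0 PC=6
Step 7: PC=6 exec 'MOV D, A'. After: A=-5 B=0 C=-3 D=-5 ZF=0 PC=7
Step 8: PC=7 exec 'MOV D, C'. After: A=-5 B=0 C=-3 D=-3 ZF=0 PC=8
Step 9: PC=8 exec 'MOV A, 3'. After: A=3 B=0 C=-3 D=-3 ZF=0 PC=9
Step 10: PC=9 exec 'MOV C, -1'. After: A=3 B=0 C=-1 D=-3 ZF=0 PC=10
Step 11: PC=10 exec 'MUL B, 1'. After: A=3 B=0 C=-1 D=-3 ZF=1 PC=11
Step 12: PC=11 exec 'HALT'. After: A=3 B=0 C=-1 D=-3 ZF=1 PC=11 HALTED
Total instructions executed: 12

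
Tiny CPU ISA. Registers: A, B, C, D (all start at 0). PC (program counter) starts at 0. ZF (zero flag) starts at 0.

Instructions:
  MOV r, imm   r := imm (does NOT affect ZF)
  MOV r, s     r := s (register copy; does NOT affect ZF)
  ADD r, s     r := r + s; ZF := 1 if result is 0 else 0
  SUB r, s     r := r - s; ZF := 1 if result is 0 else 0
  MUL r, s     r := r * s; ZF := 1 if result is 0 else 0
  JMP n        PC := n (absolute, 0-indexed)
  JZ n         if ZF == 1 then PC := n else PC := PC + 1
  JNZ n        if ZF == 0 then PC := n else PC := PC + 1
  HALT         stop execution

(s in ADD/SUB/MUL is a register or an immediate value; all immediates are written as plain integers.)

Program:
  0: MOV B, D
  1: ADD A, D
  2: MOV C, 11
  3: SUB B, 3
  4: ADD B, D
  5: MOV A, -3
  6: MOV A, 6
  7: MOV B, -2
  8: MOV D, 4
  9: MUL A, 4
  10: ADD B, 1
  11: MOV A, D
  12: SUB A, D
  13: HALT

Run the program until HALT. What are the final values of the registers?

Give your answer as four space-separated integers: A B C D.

Step 1: PC=0 exec 'MOV B, D'. After: A=0 B=0 C=0 D=0 ZF=0 PC=1
Step 2: PC=1 exec 'ADD A, D'. After: A=0 B=0 C=0 D=0 ZF=1 PC=2
Step 3: PC=2 exec 'MOV C, 11'. After: A=0 B=0 C=11 D=0 ZF=1 PC=3
Step 4: PC=3 exec 'SUB B, 3'. After: A=0 B=-3 C=11 D=0 ZF=0 PC=4
Step 5: PC=4 exec 'ADD B, D'. After: A=0 B=-3 C=11 D=0 ZF=0 PC=5
Step 6: PC=5 exec 'MOV A, -3'. After: A=-3 B=-3 C=11 D=0 ZF=0 PC=6
Step 7: PC=6 exec 'MOV A, 6'. After: A=6 B=-3 C=11 D=0 ZF=0 PC=7
Step 8: PC=7 exec 'MOV B, -2'. After: A=6 B=-2 C=11 D=0 ZF=0 PC=8
Step 9: PC=8 exec 'MOV D, 4'. After: A=6 B=-2 C=11 D=4 ZF=0 PC=9
Step 10: PC=9 exec 'MUL A, 4'. After: A=24 B=-2 C=11 D=4 ZF=0 PC=10
Step 11: PC=10 exec 'ADD B, 1'. After: A=24 B=-1 C=11 D=4 ZF=0 PC=11
Step 12: PC=11 exec 'MOV A, D'. After: A=4 B=-1 C=11 D=4 ZF=0 PC=12
Step 13: PC=12 exec 'SUB A, D'. After: A=0 B=-1 C=11 D=4 ZF=1 PC=13
Step 14: PC=13 exec 'HALT'. After: A=0 B=-1 C=11 D=4 ZF=1 PC=13 HALTED

Answer: 0 -1 11 4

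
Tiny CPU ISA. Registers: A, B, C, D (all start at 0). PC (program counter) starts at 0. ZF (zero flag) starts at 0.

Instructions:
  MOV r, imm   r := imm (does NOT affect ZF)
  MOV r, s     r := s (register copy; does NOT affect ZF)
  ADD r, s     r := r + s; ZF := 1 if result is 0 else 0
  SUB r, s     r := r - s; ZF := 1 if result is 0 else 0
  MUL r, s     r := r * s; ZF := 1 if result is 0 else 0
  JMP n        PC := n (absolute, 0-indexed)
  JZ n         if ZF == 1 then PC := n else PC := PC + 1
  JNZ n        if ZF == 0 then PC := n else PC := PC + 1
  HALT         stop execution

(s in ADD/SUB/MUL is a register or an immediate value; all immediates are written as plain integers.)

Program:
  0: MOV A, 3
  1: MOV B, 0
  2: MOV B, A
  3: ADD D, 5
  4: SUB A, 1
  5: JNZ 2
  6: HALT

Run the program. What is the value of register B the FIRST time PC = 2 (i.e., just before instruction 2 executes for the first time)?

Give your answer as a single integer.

Step 1: PC=0 exec 'MOV A, 3'. After: A=3 B=0 C=0 D=0 ZF=0 PC=1
Step 2: PC=1 exec 'MOV B, 0'. After: A=3 B=0 C=0 D=0 ZF=0 PC=2
First time PC=2: B=0

0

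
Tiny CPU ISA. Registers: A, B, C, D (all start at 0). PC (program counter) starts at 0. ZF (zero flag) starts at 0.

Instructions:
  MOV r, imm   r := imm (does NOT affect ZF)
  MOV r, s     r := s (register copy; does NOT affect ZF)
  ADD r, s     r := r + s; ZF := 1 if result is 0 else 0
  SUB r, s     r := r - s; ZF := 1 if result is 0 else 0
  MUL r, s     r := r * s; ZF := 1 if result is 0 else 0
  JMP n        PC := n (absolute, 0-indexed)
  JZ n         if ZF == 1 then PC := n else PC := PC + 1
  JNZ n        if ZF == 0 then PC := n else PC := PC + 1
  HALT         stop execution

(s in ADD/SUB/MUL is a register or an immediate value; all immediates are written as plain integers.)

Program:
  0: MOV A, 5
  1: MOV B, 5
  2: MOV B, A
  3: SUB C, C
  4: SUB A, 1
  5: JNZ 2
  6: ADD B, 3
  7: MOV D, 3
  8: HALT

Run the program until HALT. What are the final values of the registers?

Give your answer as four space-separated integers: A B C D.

Answer: 0 4 0 3

Derivation:
Step 1: PC=0 exec 'MOV A, 5'. After: A=5 B=0 C=0 D=0 ZF=0 PC=1
Step 2: PC=1 exec 'MOV B, 5'. After: A=5 B=5 C=0 D=0 ZF=0 PC=2
Step 3: PC=2 exec 'MOV B, A'. After: A=5 B=5 C=0 D=0 ZF=0 PC=3
Step 4: PC=3 exec 'SUB C, C'. After: A=5 B=5 C=0 D=0 ZF=1 PC=4
Step 5: PC=4 exec 'SUB A, 1'. After: A=4 B=5 C=0 D=0 ZF=0 PC=5
Step 6: PC=5 exec 'JNZ 2'. After: A=4 B=5 C=0 D=0 ZF=0 PC=2
Step 7: PC=2 exec 'MOV B, A'. After: A=4 B=4 C=0 D=0 ZF=0 PC=3
Step 8: PC=3 exec 'SUB C, C'. After: A=4 B=4 C=0 D=0 ZF=1 PC=4
Step 9: PC=4 exec 'SUB A, 1'. After: A=3 B=4 C=0 D=0 ZF=0 PC=5
Step 10: PC=5 exec 'JNZ 2'. After: A=3 B=4 C=0 D=0 ZF=0 PC=2
Step 11: PC=2 exec 'MOV B, A'. After: A=3 B=3 C=0 D=0 ZF=0 PC=3
Step 12: PC=3 exec 'SUB C, C'. After: A=3 B=3 C=0 D=0 ZF=1 PC=4
Step 13: PC=4 exec 'SUB A, 1'. After: A=2 B=3 C=0 D=0 ZF=0 PC=5
Step 14: PC=5 exec 'JNZ 2'. After: A=2 B=3 C=0 D=0 ZF=0 PC=2
Step 15: PC=2 exec 'MOV B, A'. After: A=2 B=2 C=0 D=0 ZF=0 PC=3
Step 16: PC=3 exec 'SUB C, C'. After: A=2 B=2 C=0 D=0 ZF=1 PC=4
Step 17: PC=4 exec 'SUB A, 1'. After: A=1 B=2 C=0 D=0 ZF=0 PC=5
Step 18: PC=5 exec 'JNZ 2'. After: A=1 B=2 C=0 D=0 ZF=0 PC=2
Step 19: PC=2 exec 'MOV B, A'. After: A=1 B=1 C=0 D=0 ZF=0 PC=3
Step 20: PC=3 exec 'SUB C, C'. After: A=1 B=1 C=0 D=0 ZF=1 PC=4
Step 21: PC=4 exec 'SUB A, 1'. After: A=0 B=1 C=0 D=0 ZF=1 PC=5
Step 22: PC=5 exec 'JNZ 2'. After: A=0 B=1 C=0 D=0 ZF=1 PC=6
Step 23: PC=6 exec 'ADD B, 3'. After: A=0 B=4 C=0 D=0 ZF=0 PC=7
Step 24: PC=7 exec 'MOV D, 3'. After: A=0 B=4 C=0 D=3 ZF=0 PC=8
Step 25: PC=8 exec 'HALT'. After: A=0 B=4 C=0 D=3 ZF=0 PC=8 HALTED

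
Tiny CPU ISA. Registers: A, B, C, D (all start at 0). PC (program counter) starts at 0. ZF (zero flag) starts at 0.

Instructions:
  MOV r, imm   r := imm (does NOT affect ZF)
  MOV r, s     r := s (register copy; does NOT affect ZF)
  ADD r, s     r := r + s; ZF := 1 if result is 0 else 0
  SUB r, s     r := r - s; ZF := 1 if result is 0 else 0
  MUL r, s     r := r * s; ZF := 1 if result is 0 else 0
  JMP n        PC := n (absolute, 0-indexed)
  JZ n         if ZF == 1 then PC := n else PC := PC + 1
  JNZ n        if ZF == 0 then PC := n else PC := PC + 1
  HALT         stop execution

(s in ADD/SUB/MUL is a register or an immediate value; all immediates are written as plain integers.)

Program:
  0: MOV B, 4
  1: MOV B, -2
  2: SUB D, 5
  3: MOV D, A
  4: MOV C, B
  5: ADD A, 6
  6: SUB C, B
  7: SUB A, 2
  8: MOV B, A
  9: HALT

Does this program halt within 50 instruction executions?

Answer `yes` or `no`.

Step 1: PC=0 exec 'MOV B, 4'. After: A=0 B=4 C=0 D=0 ZF=0 PC=1
Step 2: PC=1 exec 'MOV B, -2'. After: A=0 B=-2 C=0 D=0 ZF=0 PC=2
Step 3: PC=2 exec 'SUB D, 5'. After: A=0 B=-2 C=0 D=-5 ZF=0 PC=3
Step 4: PC=3 exec 'MOV D, A'. After: A=0 B=-2 C=0 D=0 ZF=0 PC=4
Step 5: PC=4 exec 'MOV C, B'. After: A=0 B=-2 C=-2 D=0 ZF=0 PC=5
Step 6: PC=5 exec 'ADD A, 6'. After: A=6 B=-2 C=-2 D=0 ZF=0 PC=6
Step 7: PC=6 exec 'SUB C, B'. After: A=6 B=-2 C=0 D=0 ZF=1 PC=7
Step 8: PC=7 exec 'SUB A, 2'. After: A=4 B=-2 C=0 D=0 ZF=0 PC=8
Step 9: PC=8 exec 'MOV B, A'. After: A=4 B=4 C=0 D=0 ZF=0 PC=9
Step 10: PC=9 exec 'HALT'. After: A=4 B=4 C=0 D=0 ZF=0 PC=9 HALTED

Answer: yes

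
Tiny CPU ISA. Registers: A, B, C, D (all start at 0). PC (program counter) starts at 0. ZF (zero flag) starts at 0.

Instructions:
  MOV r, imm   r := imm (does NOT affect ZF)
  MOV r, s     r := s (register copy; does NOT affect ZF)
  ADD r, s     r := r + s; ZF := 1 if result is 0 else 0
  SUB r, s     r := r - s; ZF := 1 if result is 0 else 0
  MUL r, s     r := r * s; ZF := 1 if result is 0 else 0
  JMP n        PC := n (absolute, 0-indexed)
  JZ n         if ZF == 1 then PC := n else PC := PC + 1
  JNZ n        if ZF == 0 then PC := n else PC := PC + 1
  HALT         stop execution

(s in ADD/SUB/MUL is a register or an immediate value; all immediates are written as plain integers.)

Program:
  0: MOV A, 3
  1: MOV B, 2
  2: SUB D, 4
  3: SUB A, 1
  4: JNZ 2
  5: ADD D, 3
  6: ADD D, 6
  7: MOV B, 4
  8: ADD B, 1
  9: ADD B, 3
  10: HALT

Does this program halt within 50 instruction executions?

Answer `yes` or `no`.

Answer: yes

Derivation:
Step 1: PC=0 exec 'MOV A, 3'. After: A=3 B=0 C=0 D=0 ZF=0 PC=1
Step 2: PC=1 exec 'MOV B, 2'. After: A=3 B=2 C=0 D=0 ZF=0 PC=2
Step 3: PC=2 exec 'SUB D, 4'. After: A=3 B=2 C=0 D=-4 ZF=0 PC=3
Step 4: PC=3 exec 'SUB A, 1'. After: A=2 B=2 C=0 D=-4 ZF=0 PC=4
Step 5: PC=4 exec 'JNZ 2'. After: A=2 B=2 C=0 D=-4 ZF=0 PC=2
Step 6: PC=2 exec 'SUB D, 4'. After: A=2 B=2 C=0 D=-8 ZF=0 PC=3
Step 7: PC=3 exec 'SUB A, 1'. After: A=1 B=2 C=0 D=-8 ZF=0 PC=4
Step 8: PC=4 exec 'JNZ 2'. After: A=1 B=2 C=0 D=-8 ZF=0 PC=2
Step 9: PC=2 exec 'SUB D, 4'. After: A=1 B=2 C=0 D=-12 ZF=0 PC=3
Step 10: PC=3 exec 'SUB A, 1'. After: A=0 B=2 C=0 D=-12 ZF=1 PC=4
Step 11: PC=4 exec 'JNZ 2'. After: A=0 B=2 C=0 D=-12 ZF=1 PC=5
Step 12: PC=5 exec 'ADD D, 3'. After: A=0 B=2 C=0 D=-9 ZF=0 PC=6
Step 13: PC=6 exec 'ADD D, 6'. After: A=0 B=2 C=0 D=-3 ZF=0 PC=7
Step 14: PC=7 exec 'MOV B, 4'. After: A=0 B=4 C=0 D=-3 ZF=0 PC=8
Step 15: PC=8 exec 'ADD B, 1'. After: A=0 B=5 C=0 D=-3 ZF=0 PC=9
Step 16: PC=9 exec 'ADD B, 3'. After: A=0 B=8 C=0 D=-3 ZF=0 PC=10
Step 17: PC=10 exec 'HALT'. After: A=0 B=8 C=0 D=-3 ZF=0 PC=10 HALTED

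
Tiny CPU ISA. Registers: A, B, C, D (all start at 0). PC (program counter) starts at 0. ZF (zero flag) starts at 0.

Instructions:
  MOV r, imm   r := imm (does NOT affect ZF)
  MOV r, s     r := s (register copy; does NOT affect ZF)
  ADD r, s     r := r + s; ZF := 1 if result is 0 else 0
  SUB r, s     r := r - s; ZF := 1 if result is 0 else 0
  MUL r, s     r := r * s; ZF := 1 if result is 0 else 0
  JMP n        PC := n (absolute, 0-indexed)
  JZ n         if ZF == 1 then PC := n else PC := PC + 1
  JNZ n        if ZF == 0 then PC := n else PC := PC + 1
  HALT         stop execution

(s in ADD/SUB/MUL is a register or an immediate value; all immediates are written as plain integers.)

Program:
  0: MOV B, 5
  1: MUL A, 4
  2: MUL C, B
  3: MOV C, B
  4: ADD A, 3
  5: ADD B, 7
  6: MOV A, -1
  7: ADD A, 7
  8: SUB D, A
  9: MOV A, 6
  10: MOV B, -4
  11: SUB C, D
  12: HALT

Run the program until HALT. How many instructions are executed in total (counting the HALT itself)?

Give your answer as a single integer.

Answer: 13

Derivation:
Step 1: PC=0 exec 'MOV B, 5'. After: A=0 B=5 C=0 D=0 ZF=0 PC=1
Step 2: PC=1 exec 'MUL A, 4'. After: A=0 B=5 C=0 D=0 ZF=1 PC=2
Step 3: PC=2 exec 'MUL C, B'. After: A=0 B=5 C=0 D=0 ZF=1 PC=3
Step 4: PC=3 exec 'MOV C, B'. After: A=0 B=5 C=5 D=0 ZF=1 PC=4
Step 5: PC=4 exec 'ADD A, 3'. After: A=3 B=5 C=5 D=0 ZF=0 PC=5
Step 6: PC=5 exec 'ADD B, 7'. After: A=3 B=12 C=5 D=0 ZF=0 PC=6
Step 7: PC=6 exec 'MOV A, -1'. After: A=-1 B=12 C=5 D=0 ZF=0 PC=7
Step 8: PC=7 exec 'ADD A, 7'. After: A=6 B=12 C=5 D=0 ZF=0 PC=8
Step 9: PC=8 exec 'SUB D, A'. After: A=6 B=12 C=5 D=-6 ZF=0 PC=9
Step 10: PC=9 exec 'MOV A, 6'. After: A=6 B=12 C=5 D=-6 ZF=0 PC=10
Step 11: PC=10 exec 'MOV B, -4'. After: A=6 B=-4 C=5 D=-6 ZF=0 PC=11
Step 12: PC=11 exec 'SUB C, D'. After: A=6 B=-4 C=11 D=-6 ZF=0 PC=12
Step 13: PC=12 exec 'HALT'. After: A=6 B=-4 C=11 D=-6 ZF=0 PC=12 HALTED
Total instructions executed: 13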